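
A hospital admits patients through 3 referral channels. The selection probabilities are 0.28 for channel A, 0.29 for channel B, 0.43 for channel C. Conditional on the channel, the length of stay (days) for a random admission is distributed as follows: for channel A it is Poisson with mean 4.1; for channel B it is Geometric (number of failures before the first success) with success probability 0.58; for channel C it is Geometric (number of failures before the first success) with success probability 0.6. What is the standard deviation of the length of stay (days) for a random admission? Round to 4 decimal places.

Per component, A: μ=4.1, E[X²]=20.91; B: μ=0.724138, E[X²]=1.77289; C: μ=0.666667, E[X²]=1.55556.
E[X] = 0.28·4.1 + 0.29·0.724138 + 0.43·0.666667 = 1.64467.
E[X²] = 0.28·20.91 + 0.29·1.77289 + 0.43·1.55556 = 7.03783.
Var(X) = E[X²] − (E[X])² = 7.03783 − 2.70493 = 4.3329.
SD(X) = √4.3329 = 2.08156.

2.0816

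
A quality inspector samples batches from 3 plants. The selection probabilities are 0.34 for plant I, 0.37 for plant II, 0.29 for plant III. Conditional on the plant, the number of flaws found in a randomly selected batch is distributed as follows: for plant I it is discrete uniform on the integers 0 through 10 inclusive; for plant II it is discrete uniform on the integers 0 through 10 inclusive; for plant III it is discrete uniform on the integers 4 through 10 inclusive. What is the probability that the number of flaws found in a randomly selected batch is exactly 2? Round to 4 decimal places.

0.0645

Conditional on each plant, P(X = 2): I: 0.0909091; II: 0.0909091; III: 0.
By total probability, P(X = 2) = 0.34·0.0909091 + 0.37·0.0909091 + 0.29·0 = 0.0645455.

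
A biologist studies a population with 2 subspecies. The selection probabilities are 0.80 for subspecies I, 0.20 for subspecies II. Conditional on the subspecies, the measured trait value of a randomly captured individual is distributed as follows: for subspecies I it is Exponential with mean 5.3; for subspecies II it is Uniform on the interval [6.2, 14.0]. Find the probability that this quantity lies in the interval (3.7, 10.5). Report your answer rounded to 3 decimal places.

Conditional on each subspecies, P(3.7 < X < 10.5): I: 0.35961; II: 0.551282.
By total probability, P(3.7 < X < 10.5) = 0.8·0.35961 + 0.2·0.551282 = 0.397945.

0.398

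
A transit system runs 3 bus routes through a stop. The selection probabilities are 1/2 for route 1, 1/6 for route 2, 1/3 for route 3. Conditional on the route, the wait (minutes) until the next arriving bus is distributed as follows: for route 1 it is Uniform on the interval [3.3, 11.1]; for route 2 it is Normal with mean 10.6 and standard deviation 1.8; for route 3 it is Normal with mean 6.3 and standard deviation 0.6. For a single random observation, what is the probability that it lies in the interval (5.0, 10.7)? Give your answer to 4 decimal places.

0.7805

Conditional on each route, P(5.0 < X < 10.7): 1: 0.730769; 2: 0.52122; 3: 0.98487.
By total probability, P(5.0 < X < 10.7) = 0.5·0.730769 + 0.166667·0.52122 + 0.333333·0.98487 = 0.780545.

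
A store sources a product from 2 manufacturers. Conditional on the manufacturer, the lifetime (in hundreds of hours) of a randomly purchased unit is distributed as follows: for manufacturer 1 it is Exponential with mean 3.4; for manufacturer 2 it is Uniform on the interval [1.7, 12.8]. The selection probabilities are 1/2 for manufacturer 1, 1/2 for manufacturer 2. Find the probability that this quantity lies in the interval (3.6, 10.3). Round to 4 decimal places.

Conditional on each manufacturer, P(3.6 < X < 10.3): 1: 0.29852; 2: 0.603604.
By total probability, P(3.6 < X < 10.3) = 0.5·0.29852 + 0.5·0.603604 = 0.451062.

0.4511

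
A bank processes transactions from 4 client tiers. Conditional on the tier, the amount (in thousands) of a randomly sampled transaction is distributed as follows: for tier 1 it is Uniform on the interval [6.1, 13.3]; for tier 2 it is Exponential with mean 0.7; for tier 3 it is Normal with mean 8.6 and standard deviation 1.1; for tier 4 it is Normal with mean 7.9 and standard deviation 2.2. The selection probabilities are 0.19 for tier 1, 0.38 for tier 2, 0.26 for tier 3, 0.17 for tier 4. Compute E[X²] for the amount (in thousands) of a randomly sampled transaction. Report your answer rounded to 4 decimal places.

For each component E[X²] = Var + (mean)², giving 1: 98.41; 2: 0.98; 3: 75.17; 4: 67.25.
Overall E[X²] = 0.19·98.41 + 0.38·0.98 + 0.26·75.17 + 0.17·67.25 = 50.047.

50.0470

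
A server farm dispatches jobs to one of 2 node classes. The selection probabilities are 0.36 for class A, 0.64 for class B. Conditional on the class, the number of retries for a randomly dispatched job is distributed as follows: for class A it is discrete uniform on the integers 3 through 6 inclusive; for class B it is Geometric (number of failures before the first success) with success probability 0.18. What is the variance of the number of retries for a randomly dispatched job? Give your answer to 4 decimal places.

Per component, A: μ=4.5, E[X²]=21.5; B: μ=4.55556, E[X²]=46.0617.
E[X] = 0.36·4.5 + 0.64·4.55556 = 4.53556.
E[X²] = 0.36·21.5 + 0.64·46.0617 = 37.2195.
Var(X) = E[X²] − (E[X])² = 37.2195 − 20.5713 = 16.6482.

16.6482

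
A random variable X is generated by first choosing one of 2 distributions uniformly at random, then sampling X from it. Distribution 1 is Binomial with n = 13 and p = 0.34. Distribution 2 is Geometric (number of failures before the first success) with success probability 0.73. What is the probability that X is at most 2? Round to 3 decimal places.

Conditional on each component, P(X ≤ 2): 1: 0.128038; 2: 0.980317.
By total probability, P(X ≤ 2) = 0.5·0.128038 + 0.5·0.980317 = 0.554178.

0.554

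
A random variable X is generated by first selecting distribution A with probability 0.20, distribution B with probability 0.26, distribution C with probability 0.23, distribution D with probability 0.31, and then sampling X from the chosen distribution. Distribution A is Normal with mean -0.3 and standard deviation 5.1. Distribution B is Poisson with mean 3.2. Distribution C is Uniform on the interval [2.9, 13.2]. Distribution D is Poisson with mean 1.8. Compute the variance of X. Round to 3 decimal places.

Per component, A: μ=-0.3, E[X²]=26.1; B: μ=3.2, E[X²]=13.44; C: μ=8.05, E[X²]=73.6433; D: μ=1.8, E[X²]=5.04.
E[X] = 0.2·-0.3 + 0.26·3.2 + 0.23·8.05 + 0.31·1.8 = 3.1815.
E[X²] = 0.2·26.1 + 0.26·13.44 + 0.23·73.6433 + 0.31·5.04 = 27.2148.
Var(X) = E[X²] − (E[X])² = 27.2148 − 10.1219 = 17.0928.

17.093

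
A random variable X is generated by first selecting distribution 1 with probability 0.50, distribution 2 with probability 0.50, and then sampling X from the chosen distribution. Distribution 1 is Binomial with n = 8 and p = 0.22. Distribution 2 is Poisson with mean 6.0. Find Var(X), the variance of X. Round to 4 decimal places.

Per component, 1: μ=1.76, E[X²]=4.4704; 2: μ=6, E[X²]=42.
E[X] = 0.5·1.76 + 0.5·6 = 3.88.
E[X²] = 0.5·4.4704 + 0.5·42 = 23.2352.
Var(X) = E[X²] − (E[X])² = 23.2352 − 15.0544 = 8.1808.

8.1808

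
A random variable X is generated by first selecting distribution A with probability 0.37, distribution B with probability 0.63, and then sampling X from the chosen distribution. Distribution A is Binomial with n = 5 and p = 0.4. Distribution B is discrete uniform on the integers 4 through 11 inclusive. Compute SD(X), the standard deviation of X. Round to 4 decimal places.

Per component, A: μ=2, E[X²]=5.2; B: μ=7.5, E[X²]=61.5.
E[X] = 0.37·2 + 0.63·7.5 = 5.465.
E[X²] = 0.37·5.2 + 0.63·61.5 = 40.669.
Var(X) = E[X²] − (E[X])² = 40.669 − 29.8662 = 10.8028.
SD(X) = √10.8028 = 3.28676.

3.2868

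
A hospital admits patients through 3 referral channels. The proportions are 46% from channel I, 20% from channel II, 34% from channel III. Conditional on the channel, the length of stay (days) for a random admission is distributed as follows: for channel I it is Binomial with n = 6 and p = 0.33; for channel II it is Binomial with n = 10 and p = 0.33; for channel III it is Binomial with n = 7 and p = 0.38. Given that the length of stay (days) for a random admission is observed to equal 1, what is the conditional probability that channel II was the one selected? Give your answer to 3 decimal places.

0.093

Likelihoods P(X=1 | ·): I: 0.267325; II: 0.0897816; III: 0.151089.
Posterior ∝ prior × likelihood. Numerator for II: 0.2·0.0897816 = 0.0179563.
Normalizing constant: 0.46·0.267325 + 0.2·0.0897816 + 0.34·0.151089 = 0.192296.
P(II | observation) = 0.0179563 / 0.192296 = 0.0933786.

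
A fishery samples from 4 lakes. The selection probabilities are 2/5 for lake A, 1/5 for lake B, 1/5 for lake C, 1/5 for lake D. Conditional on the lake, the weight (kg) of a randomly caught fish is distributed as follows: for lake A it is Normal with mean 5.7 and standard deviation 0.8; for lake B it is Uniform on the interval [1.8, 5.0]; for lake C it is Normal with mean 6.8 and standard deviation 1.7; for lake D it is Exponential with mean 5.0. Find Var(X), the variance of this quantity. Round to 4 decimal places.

Per component, A: μ=5.7, E[X²]=33.13; B: μ=3.4, E[X²]=12.4133; C: μ=6.8, E[X²]=49.13; D: μ=5, E[X²]=50.
E[X] = 0.4·5.7 + 0.2·3.4 + 0.2·6.8 + 0.2·5 = 5.32.
E[X²] = 0.4·33.13 + 0.2·12.4133 + 0.2·49.13 + 0.2·50 = 35.5607.
Var(X) = E[X²] − (E[X])² = 35.5607 − 28.3024 = 7.25827.

7.2583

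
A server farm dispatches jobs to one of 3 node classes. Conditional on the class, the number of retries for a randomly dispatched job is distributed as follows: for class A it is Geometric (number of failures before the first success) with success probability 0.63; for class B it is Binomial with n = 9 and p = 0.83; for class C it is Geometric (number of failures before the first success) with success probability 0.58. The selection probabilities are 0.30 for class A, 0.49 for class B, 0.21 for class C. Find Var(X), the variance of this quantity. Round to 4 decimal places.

12.8115

Per component, A: μ=0.587302, E[X²]=1.27715; B: μ=7.47, E[X²]=57.0708; C: μ=0.724138, E[X²]=1.77289.
E[X] = 0.3·0.587302 + 0.49·7.47 + 0.21·0.724138 = 3.98856.
E[X²] = 0.3·1.27715 + 0.49·57.0708 + 0.21·1.77289 = 28.7201.
Var(X) = E[X²] − (E[X])² = 28.7201 − 15.9086 = 12.8115.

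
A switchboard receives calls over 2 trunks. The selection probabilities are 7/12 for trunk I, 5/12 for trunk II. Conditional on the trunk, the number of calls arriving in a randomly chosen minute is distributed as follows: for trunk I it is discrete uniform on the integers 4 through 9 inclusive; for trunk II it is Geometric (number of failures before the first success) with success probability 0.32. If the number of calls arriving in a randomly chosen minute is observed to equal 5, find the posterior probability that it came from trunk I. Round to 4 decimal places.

Likelihoods P(X=5 | ·): I: 0.166667; II: 0.0465259.
Posterior ∝ prior × likelihood. Numerator for I: 0.583333·0.166667 = 0.0972222.
Normalizing constant: 0.583333·0.166667 + 0.416667·0.0465259 = 0.116608.
P(I | observation) = 0.0972222 / 0.116608 = 0.833753.

0.8338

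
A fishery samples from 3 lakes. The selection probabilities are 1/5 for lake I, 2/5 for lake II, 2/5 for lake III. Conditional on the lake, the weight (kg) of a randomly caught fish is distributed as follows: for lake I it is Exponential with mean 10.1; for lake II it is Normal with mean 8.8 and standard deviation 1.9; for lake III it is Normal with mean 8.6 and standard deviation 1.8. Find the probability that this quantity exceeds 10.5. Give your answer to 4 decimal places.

Conditional on each lake, P(X > 10.5): I: 0.353595; II: 0.185464; III: 0.145586.
By total probability, P(X > 10.5) = 0.2·0.353595 + 0.4·0.185464 + 0.4·0.145586 = 0.203139.

0.2031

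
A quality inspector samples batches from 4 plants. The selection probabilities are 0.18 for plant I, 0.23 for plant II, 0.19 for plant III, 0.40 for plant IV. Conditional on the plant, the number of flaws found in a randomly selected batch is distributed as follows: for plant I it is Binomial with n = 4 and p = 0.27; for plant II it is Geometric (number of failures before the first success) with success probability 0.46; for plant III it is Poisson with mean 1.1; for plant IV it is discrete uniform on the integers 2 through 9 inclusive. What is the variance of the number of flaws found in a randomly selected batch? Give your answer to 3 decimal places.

Per component, I: μ=1.08, E[X²]=1.9548; II: μ=1.17391, E[X²]=3.93006; III: μ=1.1, E[X²]=2.31; IV: μ=5.5, E[X²]=35.5.
E[X] = 0.18·1.08 + 0.23·1.17391 + 0.19·1.1 + 0.4·5.5 = 2.8734.
E[X²] = 0.18·1.9548 + 0.23·3.93006 + 0.19·2.31 + 0.4·35.5 = 15.8947.
Var(X) = E[X²] − (E[X])² = 15.8947 − 8.25643 = 7.63825.

7.638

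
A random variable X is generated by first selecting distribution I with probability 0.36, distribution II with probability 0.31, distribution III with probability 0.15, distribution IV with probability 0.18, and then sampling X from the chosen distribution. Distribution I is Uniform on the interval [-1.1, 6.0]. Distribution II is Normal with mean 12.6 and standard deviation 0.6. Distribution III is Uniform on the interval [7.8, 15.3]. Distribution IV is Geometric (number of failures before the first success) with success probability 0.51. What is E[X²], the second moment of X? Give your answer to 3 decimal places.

For each component E[X²] = Var + (mean)², giving I: 10.2033; II: 159.12; III: 138.09; IV: 2.807.
Overall E[X²] = 0.36·10.2033 + 0.31·159.12 + 0.15·138.09 + 0.18·2.807 = 74.2192.

74.219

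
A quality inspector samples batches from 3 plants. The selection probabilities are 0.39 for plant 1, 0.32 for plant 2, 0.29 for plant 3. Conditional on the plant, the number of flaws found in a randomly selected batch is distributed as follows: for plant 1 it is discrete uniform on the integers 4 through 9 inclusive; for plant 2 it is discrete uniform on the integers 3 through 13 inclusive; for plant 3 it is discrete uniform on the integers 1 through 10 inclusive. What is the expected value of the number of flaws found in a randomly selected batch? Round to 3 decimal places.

6.690

Component means — 1: 6.5; 2: 8; 3: 5.5.
E[X] = 0.39·6.5 + 0.32·8 + 0.29·5.5 = 6.69.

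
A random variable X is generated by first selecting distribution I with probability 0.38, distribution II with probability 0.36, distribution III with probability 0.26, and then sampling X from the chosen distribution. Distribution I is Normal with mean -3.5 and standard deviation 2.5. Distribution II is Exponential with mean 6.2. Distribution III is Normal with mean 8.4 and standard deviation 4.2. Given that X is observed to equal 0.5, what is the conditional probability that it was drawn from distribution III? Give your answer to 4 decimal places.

Likelihoods f(0.5 | ·): I: 0.0443683; II: 0.148794; III: 0.0161956.
Posterior ∝ prior × likelihood. Numerator for III: 0.26·0.0161956 = 0.00421086.
Normalizing constant: 0.38·0.0443683 + 0.36·0.148794 + 0.26·0.0161956 = 0.0746366.
P(III | observation) = 0.00421086 / 0.0746366 = 0.0564182.

0.0564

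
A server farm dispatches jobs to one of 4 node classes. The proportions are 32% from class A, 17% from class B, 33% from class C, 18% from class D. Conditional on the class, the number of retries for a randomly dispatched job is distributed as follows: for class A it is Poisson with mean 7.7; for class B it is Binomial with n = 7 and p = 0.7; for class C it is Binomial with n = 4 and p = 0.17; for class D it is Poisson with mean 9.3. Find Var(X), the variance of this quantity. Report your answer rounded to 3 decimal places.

16.357

Per component, A: μ=7.7, E[X²]=66.99; B: μ=4.9, E[X²]=25.48; C: μ=0.68, E[X²]=1.0268; D: μ=9.3, E[X²]=95.79.
E[X] = 0.32·7.7 + 0.17·4.9 + 0.33·0.68 + 0.18·9.3 = 5.1954.
E[X²] = 0.32·66.99 + 0.17·25.48 + 0.33·1.0268 + 0.18·95.79 = 43.3494.
Var(X) = E[X²] − (E[X])² = 43.3494 − 26.9922 = 16.3573.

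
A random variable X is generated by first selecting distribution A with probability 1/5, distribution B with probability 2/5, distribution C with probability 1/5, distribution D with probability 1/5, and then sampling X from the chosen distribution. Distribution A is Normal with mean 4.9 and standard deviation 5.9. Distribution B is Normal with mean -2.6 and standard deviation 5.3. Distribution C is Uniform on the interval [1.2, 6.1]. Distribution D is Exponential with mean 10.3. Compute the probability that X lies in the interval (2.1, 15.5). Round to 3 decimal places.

0.486

Conditional on each component, P(2.1 < X < 15.5): A: 0.646257; B: 0.187277; C: 0.816327; D: 0.593508.
By total probability, P(2.1 < X < 15.5) = 0.2·0.646257 + 0.4·0.187277 + 0.2·0.816327 + 0.2·0.593508 = 0.486129.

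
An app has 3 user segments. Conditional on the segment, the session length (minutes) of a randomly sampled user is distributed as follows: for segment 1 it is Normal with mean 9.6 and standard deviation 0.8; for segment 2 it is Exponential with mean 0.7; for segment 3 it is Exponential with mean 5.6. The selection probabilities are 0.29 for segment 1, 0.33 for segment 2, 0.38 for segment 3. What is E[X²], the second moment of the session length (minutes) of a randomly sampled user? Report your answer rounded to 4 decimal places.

51.0690

For each component E[X²] = Var + (mean)², giving 1: 92.8; 2: 0.98; 3: 62.72.
Overall E[X²] = 0.29·92.8 + 0.33·0.98 + 0.38·62.72 = 51.069.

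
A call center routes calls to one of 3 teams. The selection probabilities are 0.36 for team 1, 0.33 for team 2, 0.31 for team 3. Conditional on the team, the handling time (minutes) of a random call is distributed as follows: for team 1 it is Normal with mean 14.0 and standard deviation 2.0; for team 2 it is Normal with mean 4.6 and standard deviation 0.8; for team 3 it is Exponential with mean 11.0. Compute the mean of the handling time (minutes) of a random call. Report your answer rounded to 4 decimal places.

9.9680

Component means — 1: 14; 2: 4.6; 3: 11.
E[X] = 0.36·14 + 0.33·4.6 + 0.31·11 = 9.968.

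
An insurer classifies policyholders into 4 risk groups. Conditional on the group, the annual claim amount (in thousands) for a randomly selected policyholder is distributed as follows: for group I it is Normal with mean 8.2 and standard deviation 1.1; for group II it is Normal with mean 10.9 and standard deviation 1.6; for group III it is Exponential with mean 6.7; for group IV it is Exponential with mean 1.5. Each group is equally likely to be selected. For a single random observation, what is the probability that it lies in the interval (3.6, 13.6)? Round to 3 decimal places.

Conditional on each group, P(3.6 < X < 13.6): I: 0.999985; II: 0.954244; III: 0.452961; IV: 0.0906025.
By total probability, P(3.6 < X < 13.6) = 0.25·0.999985 + 0.25·0.954244 + 0.25·0.452961 + 0.25·0.0906025 = 0.624448.

0.624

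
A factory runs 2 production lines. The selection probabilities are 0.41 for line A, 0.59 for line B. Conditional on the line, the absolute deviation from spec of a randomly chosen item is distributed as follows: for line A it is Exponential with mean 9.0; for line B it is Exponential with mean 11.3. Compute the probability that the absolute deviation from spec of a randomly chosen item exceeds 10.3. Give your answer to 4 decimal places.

0.3677

Conditional on each line, P(X > 10.3): A: 0.318401; B: 0.401919.
By total probability, P(X > 10.3) = 0.41·0.318401 + 0.59·0.401919 = 0.367677.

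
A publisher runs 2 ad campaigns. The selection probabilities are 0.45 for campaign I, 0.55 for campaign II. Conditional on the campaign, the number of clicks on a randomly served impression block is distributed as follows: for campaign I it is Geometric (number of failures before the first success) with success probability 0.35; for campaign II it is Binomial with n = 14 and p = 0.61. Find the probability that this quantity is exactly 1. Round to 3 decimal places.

Conditional on each campaign, P(X = 1): I: 0.2275; II: 4.1238e-05.
By total probability, P(X = 1) = 0.45·0.2275 + 0.55·4.1238e-05 = 0.102398.

0.102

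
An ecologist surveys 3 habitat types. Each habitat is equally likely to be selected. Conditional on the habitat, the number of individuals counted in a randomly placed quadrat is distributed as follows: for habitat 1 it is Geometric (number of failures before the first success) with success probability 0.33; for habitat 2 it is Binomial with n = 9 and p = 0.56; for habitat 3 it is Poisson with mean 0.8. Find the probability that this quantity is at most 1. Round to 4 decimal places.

0.4559

Conditional on each habitat, P(X ≤ 1): 1: 0.5511; 2: 0.00769843; 3: 0.808792.
By total probability, P(X ≤ 1) = 0.333333·0.5511 + 0.333333·0.00769843 + 0.333333·0.808792 = 0.455864.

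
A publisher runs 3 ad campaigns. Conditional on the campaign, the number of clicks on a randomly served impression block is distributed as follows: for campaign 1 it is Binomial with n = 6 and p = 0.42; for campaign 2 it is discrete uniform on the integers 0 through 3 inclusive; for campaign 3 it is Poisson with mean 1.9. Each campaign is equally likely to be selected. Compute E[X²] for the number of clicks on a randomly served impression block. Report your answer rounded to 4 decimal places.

5.6073

For each component E[X²] = Var + (mean)², giving 1: 7.812; 2: 3.5; 3: 5.51.
Overall E[X²] = 0.333333·7.812 + 0.333333·3.5 + 0.333333·5.51 = 5.60733.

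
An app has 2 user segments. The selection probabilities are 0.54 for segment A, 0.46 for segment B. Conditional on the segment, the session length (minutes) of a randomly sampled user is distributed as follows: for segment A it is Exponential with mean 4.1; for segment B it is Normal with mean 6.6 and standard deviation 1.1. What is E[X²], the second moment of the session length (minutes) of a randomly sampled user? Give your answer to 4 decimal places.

For each component E[X²] = Var + (mean)², giving A: 33.62; B: 44.77.
Overall E[X²] = 0.54·33.62 + 0.46·44.77 = 38.749.

38.7490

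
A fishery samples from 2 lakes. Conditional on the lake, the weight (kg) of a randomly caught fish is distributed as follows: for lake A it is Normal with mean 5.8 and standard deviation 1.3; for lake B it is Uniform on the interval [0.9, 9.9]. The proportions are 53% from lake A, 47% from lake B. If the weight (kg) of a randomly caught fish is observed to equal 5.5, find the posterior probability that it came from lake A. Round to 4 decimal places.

Likelihoods f(5.5 | ·): A: 0.298815; B: 0.111111.
Posterior ∝ prior × likelihood. Numerator for A: 0.53·0.298815 = 0.158372.
Normalizing constant: 0.53·0.298815 + 0.47·0.111111 = 0.210594.
P(A | observation) = 0.158372 / 0.210594 = 0.752024.

0.7520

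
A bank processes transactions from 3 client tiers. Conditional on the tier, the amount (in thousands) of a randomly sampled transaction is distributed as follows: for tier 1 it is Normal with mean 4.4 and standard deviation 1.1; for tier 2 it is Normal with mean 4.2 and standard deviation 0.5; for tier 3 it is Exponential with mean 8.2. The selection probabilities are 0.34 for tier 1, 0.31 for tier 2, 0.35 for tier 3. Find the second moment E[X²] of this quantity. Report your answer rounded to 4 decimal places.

For each component E[X²] = Var + (mean)², giving 1: 20.57; 2: 17.89; 3: 134.48.
Overall E[X²] = 0.34·20.57 + 0.31·17.89 + 0.35·134.48 = 59.6077.

59.6077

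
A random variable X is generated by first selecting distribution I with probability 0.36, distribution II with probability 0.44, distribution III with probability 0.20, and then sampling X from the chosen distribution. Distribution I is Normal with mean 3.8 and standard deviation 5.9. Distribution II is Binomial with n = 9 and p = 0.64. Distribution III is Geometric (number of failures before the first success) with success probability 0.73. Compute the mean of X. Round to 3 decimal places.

Component means — I: 3.8; II: 5.76; III: 0.369863.
E[X] = 0.36·3.8 + 0.44·5.76 + 0.2·0.369863 = 3.97637.

3.976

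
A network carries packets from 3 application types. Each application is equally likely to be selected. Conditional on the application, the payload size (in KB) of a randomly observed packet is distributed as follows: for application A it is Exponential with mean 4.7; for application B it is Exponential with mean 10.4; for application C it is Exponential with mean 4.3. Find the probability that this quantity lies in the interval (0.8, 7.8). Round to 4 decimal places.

0.5914

Conditional on each application, P(0.8 < X < 7.8): A: 0.653265; B: 0.453595; C: 0.667227.
By total probability, P(0.8 < X < 7.8) = 0.333333·0.653265 + 0.333333·0.453595 + 0.333333·0.667227 = 0.591362.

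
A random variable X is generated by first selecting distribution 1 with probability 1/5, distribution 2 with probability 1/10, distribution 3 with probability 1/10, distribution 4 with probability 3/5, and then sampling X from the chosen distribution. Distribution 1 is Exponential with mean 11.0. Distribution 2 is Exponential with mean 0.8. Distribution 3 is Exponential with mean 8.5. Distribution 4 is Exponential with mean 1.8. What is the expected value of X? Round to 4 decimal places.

Component means — 1: 11; 2: 0.8; 3: 8.5; 4: 1.8.
E[X] = 0.2·11 + 0.1·0.8 + 0.1·8.5 + 0.6·1.8 = 4.21.

4.2100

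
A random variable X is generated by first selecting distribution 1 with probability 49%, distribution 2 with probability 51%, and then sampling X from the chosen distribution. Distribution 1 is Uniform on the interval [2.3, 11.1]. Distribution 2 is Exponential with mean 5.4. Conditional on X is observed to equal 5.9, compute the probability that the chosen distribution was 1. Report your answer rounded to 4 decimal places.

0.6374

Likelihoods f(5.9 | ·): 1: 0.113636; 2: 0.0621011.
Posterior ∝ prior × likelihood. Numerator for 1: 0.49·0.113636 = 0.0556818.
Normalizing constant: 0.49·0.113636 + 0.51·0.0621011 = 0.0873534.
P(1 | observation) = 0.0556818 / 0.0873534 = 0.637432.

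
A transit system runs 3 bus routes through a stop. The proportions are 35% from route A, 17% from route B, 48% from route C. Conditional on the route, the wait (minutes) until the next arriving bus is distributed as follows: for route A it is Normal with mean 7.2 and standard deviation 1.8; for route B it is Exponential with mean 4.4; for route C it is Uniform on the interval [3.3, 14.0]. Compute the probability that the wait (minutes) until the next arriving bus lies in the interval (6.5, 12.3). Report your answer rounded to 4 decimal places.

Conditional on each route, P(6.5 < X < 12.3): A: 0.649018; B: 0.167172; C: 0.542056.
By total probability, P(6.5 < X < 12.3) = 0.35·0.649018 + 0.17·0.167172 + 0.48·0.542056 = 0.515762.

0.5158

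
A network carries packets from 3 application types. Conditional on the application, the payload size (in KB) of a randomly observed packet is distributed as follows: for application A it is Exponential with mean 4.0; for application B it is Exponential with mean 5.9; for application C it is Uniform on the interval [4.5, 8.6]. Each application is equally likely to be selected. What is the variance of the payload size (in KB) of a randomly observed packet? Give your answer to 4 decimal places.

Per component, A: μ=4, E[X²]=32; B: μ=5.9, E[X²]=69.62; C: μ=6.55, E[X²]=44.3033.
E[X] = 0.333333·4 + 0.333333·5.9 + 0.333333·6.55 = 5.48333.
E[X²] = 0.333333·32 + 0.333333·69.62 + 0.333333·44.3033 = 48.6411.
Var(X) = E[X²] − (E[X])² = 48.6411 − 30.0669 = 18.5742.

18.5742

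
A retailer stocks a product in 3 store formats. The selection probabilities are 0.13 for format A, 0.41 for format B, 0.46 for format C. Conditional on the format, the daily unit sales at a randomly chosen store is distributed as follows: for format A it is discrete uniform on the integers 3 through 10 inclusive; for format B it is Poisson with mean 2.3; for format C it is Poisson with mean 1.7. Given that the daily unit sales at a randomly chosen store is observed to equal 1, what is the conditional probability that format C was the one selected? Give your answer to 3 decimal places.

Likelihoods P(X=1 | ·): A: 0; B: 0.230595; C: 0.310562.
Posterior ∝ prior × likelihood. Numerator for C: 0.46·0.310562 = 0.142859.
Normalizing constant: 0.13·0 + 0.41·0.230595 + 0.46·0.310562 = 0.237403.
P(C | observation) = 0.142859 / 0.237403 = 0.601756.

0.602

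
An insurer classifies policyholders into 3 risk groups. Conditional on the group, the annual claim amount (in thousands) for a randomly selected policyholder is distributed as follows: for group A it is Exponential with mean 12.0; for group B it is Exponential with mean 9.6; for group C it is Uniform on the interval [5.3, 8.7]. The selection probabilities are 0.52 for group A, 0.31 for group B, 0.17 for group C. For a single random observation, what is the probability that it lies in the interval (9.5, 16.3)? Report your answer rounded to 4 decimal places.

Conditional on each group, P(9.5 < X < 16.3): A: 0.196; B: 0.188667; C: 0.
By total probability, P(9.5 < X < 16.3) = 0.52·0.196 + 0.31·0.188667 + 0.17·0 = 0.160407.

0.1604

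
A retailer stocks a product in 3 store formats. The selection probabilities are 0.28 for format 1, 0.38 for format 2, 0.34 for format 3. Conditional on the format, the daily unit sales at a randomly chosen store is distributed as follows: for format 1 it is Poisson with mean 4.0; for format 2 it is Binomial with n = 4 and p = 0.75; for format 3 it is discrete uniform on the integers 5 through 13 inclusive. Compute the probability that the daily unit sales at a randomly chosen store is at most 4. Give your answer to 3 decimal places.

0.556

Conditional on each format, P(X ≤ 4): 1: 0.628837; 2: 1; 3: 0.
By total probability, P(X ≤ 4) = 0.28·0.628837 + 0.38·1 + 0.34·0 = 0.556074.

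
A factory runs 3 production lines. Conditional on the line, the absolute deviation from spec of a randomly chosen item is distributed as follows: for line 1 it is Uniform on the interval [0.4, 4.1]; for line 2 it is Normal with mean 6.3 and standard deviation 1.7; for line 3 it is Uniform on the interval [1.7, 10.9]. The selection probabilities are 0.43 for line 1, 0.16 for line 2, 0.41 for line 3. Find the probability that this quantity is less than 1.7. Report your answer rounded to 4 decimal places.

Conditional on each line, P(X < 1.7): 1: 0.351351; 2: 0.00340616; 3: 0.
By total probability, P(X < 1.7) = 0.43·0.351351 + 0.16·0.00340616 + 0.41·0 = 0.151626.

0.1516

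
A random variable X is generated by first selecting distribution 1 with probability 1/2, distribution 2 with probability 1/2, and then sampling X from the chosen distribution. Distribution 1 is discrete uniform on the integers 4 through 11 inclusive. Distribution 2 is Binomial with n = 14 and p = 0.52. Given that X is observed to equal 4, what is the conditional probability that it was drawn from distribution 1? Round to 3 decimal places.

0.725

Likelihoods P(X=4 | ·): 1: 0.125; 2: 0.0475182.
Posterior ∝ prior × likelihood. Numerator for 1: 0.5·0.125 = 0.0625.
Normalizing constant: 0.5·0.125 + 0.5·0.0475182 = 0.0862591.
P(1 | observation) = 0.0625 / 0.0862591 = 0.724561.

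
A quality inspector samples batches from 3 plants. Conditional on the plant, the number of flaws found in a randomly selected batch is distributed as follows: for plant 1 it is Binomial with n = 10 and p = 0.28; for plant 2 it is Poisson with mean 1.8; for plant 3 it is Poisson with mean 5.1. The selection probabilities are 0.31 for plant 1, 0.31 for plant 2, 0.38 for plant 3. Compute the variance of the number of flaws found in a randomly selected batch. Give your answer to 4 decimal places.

5.1231

Per component, 1: μ=2.8, E[X²]=9.856; 2: μ=1.8, E[X²]=5.04; 3: μ=5.1, E[X²]=31.11.
E[X] = 0.31·2.8 + 0.31·1.8 + 0.38·5.1 = 3.364.
E[X²] = 0.31·9.856 + 0.31·5.04 + 0.38·31.11 = 16.4396.
Var(X) = E[X²] − (E[X])² = 16.4396 − 11.3165 = 5.12306.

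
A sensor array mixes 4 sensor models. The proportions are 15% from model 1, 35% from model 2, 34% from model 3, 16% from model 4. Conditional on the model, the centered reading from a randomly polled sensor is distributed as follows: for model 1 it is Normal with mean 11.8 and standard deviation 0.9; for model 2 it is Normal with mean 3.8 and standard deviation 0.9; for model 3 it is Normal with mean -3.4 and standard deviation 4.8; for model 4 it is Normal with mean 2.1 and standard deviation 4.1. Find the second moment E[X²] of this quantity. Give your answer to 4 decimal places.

41.5042

For each component E[X²] = Var + (mean)², giving 1: 140.05; 2: 15.25; 3: 34.6; 4: 21.22.
Overall E[X²] = 0.15·140.05 + 0.35·15.25 + 0.34·34.6 + 0.16·21.22 = 41.5042.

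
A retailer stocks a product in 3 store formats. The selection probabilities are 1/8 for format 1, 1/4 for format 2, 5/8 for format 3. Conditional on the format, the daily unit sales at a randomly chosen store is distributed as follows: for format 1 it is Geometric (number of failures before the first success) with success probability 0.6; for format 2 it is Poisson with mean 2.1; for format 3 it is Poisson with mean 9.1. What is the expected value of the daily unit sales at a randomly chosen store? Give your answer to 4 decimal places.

6.2958

Component means — 1: 0.666667; 2: 2.1; 3: 9.1.
E[X] = 0.125·0.666667 + 0.25·2.1 + 0.625·9.1 = 6.29583.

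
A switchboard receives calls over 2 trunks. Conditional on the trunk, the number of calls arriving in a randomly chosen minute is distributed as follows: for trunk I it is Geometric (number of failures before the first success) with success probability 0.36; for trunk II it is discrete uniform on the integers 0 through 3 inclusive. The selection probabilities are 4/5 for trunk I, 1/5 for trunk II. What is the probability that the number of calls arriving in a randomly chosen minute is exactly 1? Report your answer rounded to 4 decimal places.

Conditional on each trunk, P(X = 1): I: 0.2304; II: 0.25.
By total probability, P(X = 1) = 0.8·0.2304 + 0.2·0.25 = 0.23432.

0.2343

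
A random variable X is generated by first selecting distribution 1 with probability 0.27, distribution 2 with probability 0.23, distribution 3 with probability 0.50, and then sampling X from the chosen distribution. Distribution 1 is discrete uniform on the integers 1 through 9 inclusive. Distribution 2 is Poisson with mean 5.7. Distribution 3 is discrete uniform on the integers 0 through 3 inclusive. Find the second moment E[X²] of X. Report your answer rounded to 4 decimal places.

19.0837

For each component E[X²] = Var + (mean)², giving 1: 31.6667; 2: 38.19; 3: 3.5.
Overall E[X²] = 0.27·31.6667 + 0.23·38.19 + 0.5·3.5 = 19.0837.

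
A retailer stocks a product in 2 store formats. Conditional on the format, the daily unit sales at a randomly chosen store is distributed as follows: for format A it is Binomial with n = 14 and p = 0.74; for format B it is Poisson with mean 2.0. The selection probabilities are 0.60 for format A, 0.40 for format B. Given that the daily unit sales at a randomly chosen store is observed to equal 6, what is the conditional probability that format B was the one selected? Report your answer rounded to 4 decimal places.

0.4378

Likelihoods P(X=6 | ·): A: 0.0102975; B: 0.0120298.
Posterior ∝ prior × likelihood. Numerator for B: 0.4·0.0120298 = 0.00481192.
Normalizing constant: 0.6·0.0102975 + 0.4·0.0120298 = 0.0109904.
P(B | observation) = 0.00481192 / 0.0109904 = 0.437828.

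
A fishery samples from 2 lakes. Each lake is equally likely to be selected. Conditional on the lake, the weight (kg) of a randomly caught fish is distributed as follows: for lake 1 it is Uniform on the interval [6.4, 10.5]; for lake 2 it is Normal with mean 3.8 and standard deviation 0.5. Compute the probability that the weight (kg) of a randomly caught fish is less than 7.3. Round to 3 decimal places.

Conditional on each lake, P(X < 7.3): 1: 0.219512; 2: 1.
By total probability, P(X < 7.3) = 0.5·0.219512 + 0.5·1 = 0.609756.

0.610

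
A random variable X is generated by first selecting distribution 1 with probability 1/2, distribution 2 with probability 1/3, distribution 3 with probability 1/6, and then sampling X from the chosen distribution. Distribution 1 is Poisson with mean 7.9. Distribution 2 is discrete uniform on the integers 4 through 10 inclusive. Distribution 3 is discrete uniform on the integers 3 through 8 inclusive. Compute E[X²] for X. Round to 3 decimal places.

For each component E[X²] = Var + (mean)², giving 1: 70.31; 2: 53; 3: 33.1667.
Overall E[X²] = 0.5·70.31 + 0.333333·53 + 0.166667·33.1667 = 58.3494.

58.349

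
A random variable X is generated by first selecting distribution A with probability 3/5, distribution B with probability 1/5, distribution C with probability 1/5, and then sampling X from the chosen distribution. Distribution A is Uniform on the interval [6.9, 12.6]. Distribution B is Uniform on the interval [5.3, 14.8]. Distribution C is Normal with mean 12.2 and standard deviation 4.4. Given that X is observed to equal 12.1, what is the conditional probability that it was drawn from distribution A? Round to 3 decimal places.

0.729

Likelihoods f(12.1 | ·): A: 0.175439; B: 0.105263; C: 0.0906453.
Posterior ∝ prior × likelihood. Numerator for A: 0.6·0.175439 = 0.105263.
Normalizing constant: 0.6·0.175439 + 0.2·0.105263 + 0.2·0.0906453 = 0.144445.
P(A | observation) = 0.105263 / 0.144445 = 0.728743.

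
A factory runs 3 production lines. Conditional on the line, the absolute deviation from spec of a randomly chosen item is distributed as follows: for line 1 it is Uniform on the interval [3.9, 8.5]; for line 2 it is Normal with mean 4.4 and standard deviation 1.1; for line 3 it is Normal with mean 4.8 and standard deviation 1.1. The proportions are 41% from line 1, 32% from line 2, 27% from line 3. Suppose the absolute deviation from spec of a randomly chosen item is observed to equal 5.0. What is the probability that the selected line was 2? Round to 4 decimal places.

Likelihoods f(5.0 | ·): 1: 0.217391; 2: 0.312544; 3: 0.356729.
Posterior ∝ prior × likelihood. Numerator for 2: 0.32·0.312544 = 0.100014.
Normalizing constant: 0.41·0.217391 + 0.32·0.312544 + 0.27·0.356729 = 0.285462.
P(2 | observation) = 0.100014 / 0.285462 = 0.35036.

0.3504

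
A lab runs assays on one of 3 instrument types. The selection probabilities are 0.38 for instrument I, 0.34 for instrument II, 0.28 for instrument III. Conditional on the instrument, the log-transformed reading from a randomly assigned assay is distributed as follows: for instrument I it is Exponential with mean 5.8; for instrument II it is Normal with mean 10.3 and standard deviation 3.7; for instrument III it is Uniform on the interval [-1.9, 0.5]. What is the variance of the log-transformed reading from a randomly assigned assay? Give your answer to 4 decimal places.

Per component, I: μ=5.8, E[X²]=67.28; II: μ=10.3, E[X²]=119.78; III: μ=-0.7, E[X²]=0.97.
E[X] = 0.38·5.8 + 0.34·10.3 + 0.28·-0.7 = 5.51.
E[X²] = 0.38·67.28 + 0.34·119.78 + 0.28·0.97 = 66.5632.
Var(X) = E[X²] − (E[X])² = 66.5632 − 30.3601 = 36.2031.

36.2031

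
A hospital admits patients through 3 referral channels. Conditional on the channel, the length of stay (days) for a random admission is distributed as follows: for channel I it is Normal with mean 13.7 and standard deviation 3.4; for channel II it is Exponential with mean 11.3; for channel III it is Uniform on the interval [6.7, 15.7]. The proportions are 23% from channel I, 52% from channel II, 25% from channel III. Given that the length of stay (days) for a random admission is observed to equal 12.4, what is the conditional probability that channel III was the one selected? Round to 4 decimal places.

Likelihoods f(12.4 | ·): I: 0.109065; II: 0.0295359; III: 0.111111.
Posterior ∝ prior × likelihood. Numerator for III: 0.25·0.111111 = 0.0277778.
Normalizing constant: 0.23·0.109065 + 0.52·0.0295359 + 0.25·0.111111 = 0.0682214.
P(III | observation) = 0.0277778 / 0.0682214 = 0.407171.

0.4072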